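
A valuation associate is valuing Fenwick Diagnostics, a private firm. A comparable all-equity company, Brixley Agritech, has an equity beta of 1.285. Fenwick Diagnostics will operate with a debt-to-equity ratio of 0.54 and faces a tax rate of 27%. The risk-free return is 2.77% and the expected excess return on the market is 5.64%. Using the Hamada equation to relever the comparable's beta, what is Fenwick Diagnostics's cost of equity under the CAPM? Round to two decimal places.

β_L = β_U × [1 + (1 − t)(D/E)] = 1.285 × [1 + (1 − 0.27) × 0.54]
    = 1.285 × [1 + 0.73 × 0.54] = 1.285 × 1.3942 = 1.7915
E(R) = R_f + β_L × MRP = 2.77% + 1.7915 × 5.64% = 12.87%

12.87%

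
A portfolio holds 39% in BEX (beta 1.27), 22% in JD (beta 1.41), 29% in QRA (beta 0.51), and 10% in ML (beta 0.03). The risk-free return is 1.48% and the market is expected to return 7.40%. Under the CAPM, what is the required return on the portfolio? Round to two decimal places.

7.14%

β_P = Σ w_i β_i = 0.39×1.27 + 0.22×1.41 + 0.29×0.51 + 0.10×0.03 = 0.9564
MRP = 7.40% − 1.48% = 5.92%
E(R_P) = R_f + β_P × MRP = 1.48% + 0.9564 × 5.92% = 7.14%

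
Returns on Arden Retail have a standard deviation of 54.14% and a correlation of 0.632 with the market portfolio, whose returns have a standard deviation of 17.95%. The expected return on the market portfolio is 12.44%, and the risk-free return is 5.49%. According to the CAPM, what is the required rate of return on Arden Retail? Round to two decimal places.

18.74%

β = ρ × σ_i / σ_m = 0.632 × 54.14% / 17.95% = 1.9062
MRP = 12.44% − 5.49% = 6.95%
E(R) = 5.49% + 1.9062 × 6.95% = 18.74%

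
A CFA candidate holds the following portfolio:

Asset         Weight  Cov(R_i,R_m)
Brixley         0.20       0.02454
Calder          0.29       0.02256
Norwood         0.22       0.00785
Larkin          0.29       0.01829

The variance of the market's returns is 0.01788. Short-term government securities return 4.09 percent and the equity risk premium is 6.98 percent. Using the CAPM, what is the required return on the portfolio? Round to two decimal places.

11.30%

β_Brixley = 0.02454 / 0.01788 = 1.3725
β_Calder = 0.02256 / 0.01788 = 1.2617
β_Norwood = 0.00785 / 0.01788 = 0.4390
β_Larkin = 0.01829 / 0.01788 = 1.0229
β_P = Σ w_i β_i = 0.20×1.3725 + 0.29×1.2617 + 0.22×0.4390 + 0.29×1.0229 = 1.0336
E(R_P) = R_f + β_P × MRP = 4.09% + 1.0336 × 6.98% = 11.30%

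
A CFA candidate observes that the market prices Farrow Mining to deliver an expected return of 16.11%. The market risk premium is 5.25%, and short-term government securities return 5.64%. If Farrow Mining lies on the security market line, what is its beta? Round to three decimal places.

β = (E(R) − R_f) / MRP = (16.11% − 5.64%) / 5.25% = 10.47% / 5.25% = 1.994

1.994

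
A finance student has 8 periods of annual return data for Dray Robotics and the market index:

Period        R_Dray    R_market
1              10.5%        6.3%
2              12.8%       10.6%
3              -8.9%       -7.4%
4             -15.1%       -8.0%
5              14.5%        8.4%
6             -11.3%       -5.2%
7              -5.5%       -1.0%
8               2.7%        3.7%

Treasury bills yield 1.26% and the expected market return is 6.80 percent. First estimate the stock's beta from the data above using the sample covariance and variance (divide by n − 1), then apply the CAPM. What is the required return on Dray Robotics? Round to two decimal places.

Mean R_i = (10.5 + 12.8 − 8.9 − 15.1 + 14.5 − 11.3 − 5.5 + 2.7) / 8 = -0.0375%
Mean R_m = (6.3 + 10.6 − 7.4 − 8.0 + 8.4 − 5.2 − 1.0 + 3.7) / 8 = 0.9250%
Σ(R_i − R̄_i)(R_m − R̄_m) = 584.8175  ⇒  Cov = 584.8175 / 7 = 83.5454
Σ(R_m − R̄_m)² = 376.2550  ⇒  Var(R_m) = 376.2550 / 7 = 53.7507
β = Cov / Var(R_m) = 83.5454 / 53.7507 = 1.5543
MRP = 6.80% − 1.26% = 5.54%
E(R) = R_f + β × MRP = 1.26% + 1.5543 × 5.54% = 9.87%

9.87%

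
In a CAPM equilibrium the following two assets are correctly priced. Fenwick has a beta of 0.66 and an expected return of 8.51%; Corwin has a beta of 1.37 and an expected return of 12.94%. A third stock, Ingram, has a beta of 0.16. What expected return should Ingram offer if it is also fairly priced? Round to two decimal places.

5.39%

MRP (SML slope) = (12.94% − 8.51%) / (1.37 − 0.66) = 4.43% / 0.71 = 6.2394%
R_f (intercept) = 8.51% − 0.66 × 6.2394% = 4.3920%
E(R_Ingram) = R_f + β × MRP = 4.3920% + 0.16 × 6.2394% = 5.39%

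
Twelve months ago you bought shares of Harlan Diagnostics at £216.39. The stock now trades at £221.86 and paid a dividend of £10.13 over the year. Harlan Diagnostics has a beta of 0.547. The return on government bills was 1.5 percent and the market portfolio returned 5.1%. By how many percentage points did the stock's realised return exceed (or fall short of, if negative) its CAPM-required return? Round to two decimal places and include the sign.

+3.74%

Realised HPR = (P1 + D1 − P0) / P0 = (221.86 + 10.13 − 216.39) / 216.39 = 15.60 / 216.39 = 7.2092%
MRP = 5.1% − 1.5% = 3.60%
CAPM required = R_f + β·MRP = 1.5% + 0.547 × 3.6% = 3.4692%
α = realised − required = 7.2092% − 3.4692% = +3.74%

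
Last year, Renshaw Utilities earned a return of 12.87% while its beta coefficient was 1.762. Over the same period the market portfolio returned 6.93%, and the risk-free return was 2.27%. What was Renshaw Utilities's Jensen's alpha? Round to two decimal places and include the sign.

+2.39%

Market excess return = 6.93% − 2.27% = 4.66%
CAPM benchmark = R_f + β(R_m − R_f) = 2.27% + 1.762 × 4.66% = 10.48092%
α = actual − benchmark = 12.87% − 10.48092% = +2.39%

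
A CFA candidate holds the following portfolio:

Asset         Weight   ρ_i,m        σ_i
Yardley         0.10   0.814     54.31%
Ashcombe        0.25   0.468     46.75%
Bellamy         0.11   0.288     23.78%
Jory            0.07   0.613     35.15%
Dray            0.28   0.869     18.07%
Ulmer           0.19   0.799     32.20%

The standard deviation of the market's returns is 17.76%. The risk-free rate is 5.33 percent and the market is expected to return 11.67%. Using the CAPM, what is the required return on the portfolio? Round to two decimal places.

12.98%

β_Yardley = 0.814 × 54.31% / 17.76% = 2.4892
β_Ashcombe = 0.468 × 46.75% / 17.76% = 1.2319
β_Bellamy = 0.288 × 23.78% / 17.76% = 0.3856
β_Jory = 0.613 × 35.15% / 17.76% = 1.2132
β_Dray = 0.869 × 18.07% / 17.76% = 0.8842
β_Ulmer = 0.799 × 32.20% / 17.76% = 1.4486
β_P = Σ w_i β_i = 0.10×2.4892 + 0.25×1.2319 + 0.11×0.3856 + 0.07×1.2132 + 0.28×0.8842 + 0.19×1.4486 = 1.2070
MRP = 11.67% − 5.33% = 6.34%
E(R_P) = R_f + β_P × MRP = 5.33% + 1.2070 × 6.34% = 12.98%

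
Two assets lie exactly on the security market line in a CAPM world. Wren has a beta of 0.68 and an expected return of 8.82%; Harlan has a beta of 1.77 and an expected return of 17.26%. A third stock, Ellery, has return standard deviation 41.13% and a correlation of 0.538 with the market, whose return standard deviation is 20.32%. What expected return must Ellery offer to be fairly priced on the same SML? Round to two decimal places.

11.99%

MRP = (17.26% − 8.82%) / (1.77 − 0.68) = 7.7431%
R_f = 8.82% − 0.68 × 7.7431% = 3.5547%
β_Ellery = ρ·σ_i/σ_m = 0.538 × 41.13 / 20.32 = 1.0890
E(R_Ellery) = R_f + β × MRP = 3.5547% + 1.0890 × 7.7431% = 11.99%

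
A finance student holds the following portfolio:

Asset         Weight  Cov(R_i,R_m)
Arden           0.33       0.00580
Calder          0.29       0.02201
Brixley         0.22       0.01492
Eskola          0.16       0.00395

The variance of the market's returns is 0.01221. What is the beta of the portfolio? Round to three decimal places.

β_Arden = 0.00580 / 0.01221 = 0.4750
β_Calder = 0.02201 / 0.01221 = 1.8026
β_Brixley = 0.01492 / 0.01221 = 1.2219
β_Eskola = 0.00395 / 0.01221 = 0.3235
β_P = Σ w_i β_i = 0.33×0.4750 + 0.29×1.8026 + 0.22×1.2219 + 0.16×0.3235 = 1.0001

1.000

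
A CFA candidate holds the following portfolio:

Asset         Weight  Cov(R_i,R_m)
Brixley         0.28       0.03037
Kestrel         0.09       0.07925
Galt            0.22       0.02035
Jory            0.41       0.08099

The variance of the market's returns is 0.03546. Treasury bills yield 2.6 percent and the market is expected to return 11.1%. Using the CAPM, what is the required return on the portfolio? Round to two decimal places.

15.38%

β_Brixley = 0.03037 / 0.03546 = 0.8565
β_Kestrel = 0.07925 / 0.03546 = 2.2349
β_Galt = 0.02035 / 0.03546 = 0.5739
β_Jory = 0.08099 / 0.03546 = 2.2840
β_P = Σ w_i β_i = 0.28×0.8565 + 0.09×2.2349 + 0.22×0.5739 + 0.41×2.2840 = 1.5037
MRP = 11.1% − 2.6% = 8.50%
E(R_P) = R_f + β_P × MRP = 2.6% + 1.5037 × 8.5% = 15.38%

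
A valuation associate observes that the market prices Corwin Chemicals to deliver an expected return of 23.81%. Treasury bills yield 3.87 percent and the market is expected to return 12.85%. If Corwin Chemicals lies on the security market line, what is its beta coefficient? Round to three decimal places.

MRP = 12.85% − 3.87% = 8.98%
β = (E(R) − R_f) / MRP = (23.81% − 3.87%) / 8.98% = 19.94% / 8.98% = 2.220

2.220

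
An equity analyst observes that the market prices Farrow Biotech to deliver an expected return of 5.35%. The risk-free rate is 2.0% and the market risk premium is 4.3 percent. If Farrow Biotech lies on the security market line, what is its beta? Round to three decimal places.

0.779

β = (E(R) − R_f) / MRP = (5.35% − 2.0%) / 4.3% = 3.35% / 4.3% = 0.779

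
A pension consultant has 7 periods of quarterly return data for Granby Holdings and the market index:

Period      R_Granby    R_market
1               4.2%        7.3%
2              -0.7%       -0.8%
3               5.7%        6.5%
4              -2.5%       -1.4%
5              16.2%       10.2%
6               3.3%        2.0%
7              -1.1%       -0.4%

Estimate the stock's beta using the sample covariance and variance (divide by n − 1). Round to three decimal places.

Mean R_i = (4.2 − 0.7 + 5.7 − 2.5 + 16.2 + 3.3 − 1.1) / 7 = 3.5857%
Mean R_m = (7.3 − 0.8 + 6.5 − 1.4 + 10.2 + 2.0 − 0.4) / 7 = 3.3429%
Σ(R_i − R̄_i)(R_m − R̄_m) = 160.1443  ⇒  Cov = 160.1443 / 6 = 26.6907
Σ(R_m − R̄_m)² = 128.1171  ⇒  Var(R_m) = 128.1171 / 6 = 21.3529
β = Cov / Var(R_m) = 26.6907 / 21.3529 = 1.2500

1.250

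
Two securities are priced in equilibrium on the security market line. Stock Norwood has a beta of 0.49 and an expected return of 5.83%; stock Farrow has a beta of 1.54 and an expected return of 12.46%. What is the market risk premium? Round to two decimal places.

Both satisfy E(R) = R_f + β·MRP, so the slope of the SML is
MRP = (12.46% − 5.83%) / (1.54 − 0.49) = 6.63% / 1.05 = 6.3143%

6.31%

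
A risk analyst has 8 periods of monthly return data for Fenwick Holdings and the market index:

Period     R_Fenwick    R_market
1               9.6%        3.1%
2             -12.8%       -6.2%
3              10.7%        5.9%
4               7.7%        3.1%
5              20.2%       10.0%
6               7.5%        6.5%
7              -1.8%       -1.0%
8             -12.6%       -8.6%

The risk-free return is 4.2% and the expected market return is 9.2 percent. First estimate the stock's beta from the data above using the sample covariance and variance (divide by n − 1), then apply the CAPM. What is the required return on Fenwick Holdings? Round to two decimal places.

Mean R_i = (9.6 − 12.8 + 10.7 + 7.7 + 20.2 + 7.5 − 1.8 − 12.6) / 8 = 3.5625%
Mean R_m = (3.1 − 6.2 + 5.9 + 3.1 + 10.0 + 6.5 − 1.0 − 8.6) / 8 = 1.6000%
Σ(R_i − R̄_i)(R_m − R̄_m) = 511.4300  ⇒  Cov = 511.4300 / 7 = 73.0614
Σ(R_m − R̄_m)² = 289.2000  ⇒  Var(R_m) = 289.2000 / 7 = 41.3143
β = Cov / Var(R_m) = 73.0614 / 41.3143 = 1.7684
MRP = 9.2% − 4.2% = 5.00%
E(R) = R_f + β × MRP = 4.2% + 1.7684 × 5.0% = 13.04%

13.04%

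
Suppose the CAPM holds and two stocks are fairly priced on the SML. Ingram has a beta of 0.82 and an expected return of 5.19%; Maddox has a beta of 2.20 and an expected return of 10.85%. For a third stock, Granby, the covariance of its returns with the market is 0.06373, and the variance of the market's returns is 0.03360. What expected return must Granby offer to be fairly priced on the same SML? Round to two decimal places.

MRP = (10.85% − 5.19%) / (2.20 − 0.82) = 4.1014%
R_f = 5.19% − 0.82 × 4.1014% = 1.8269%
β_Granby = Cov / Var(R_m) = 0.06373 / 0.03360 = 1.8967
E(R_Granby) = R_f + β × MRP = 1.8269% + 1.8967 × 4.1014% = 9.61%

9.61%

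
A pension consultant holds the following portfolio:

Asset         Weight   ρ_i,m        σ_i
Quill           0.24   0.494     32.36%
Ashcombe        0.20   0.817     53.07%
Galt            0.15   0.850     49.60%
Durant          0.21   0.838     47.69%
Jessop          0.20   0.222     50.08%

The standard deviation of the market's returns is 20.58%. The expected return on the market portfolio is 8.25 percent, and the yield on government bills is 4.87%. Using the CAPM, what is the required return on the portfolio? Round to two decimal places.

9.71%

β_Quill = 0.494 × 32.36% / 20.58% = 0.7768
β_Ashcombe = 0.817 × 53.07% / 20.58% = 2.1068
β_Galt = 0.850 × 49.60% / 20.58% = 2.0486
β_Durant = 0.838 × 47.69% / 20.58% = 1.9419
β_Jessop = 0.222 × 50.08% / 20.58% = 0.5402
β_P = Σ w_i β_i = 0.24×0.7768 + 0.20×2.1068 + 0.15×2.0486 + 0.21×1.9419 + 0.20×0.5402 = 1.4309
MRP = 8.25% − 4.87% = 3.38%
E(R_P) = R_f + β_P × MRP = 4.87% + 1.4309 × 3.38% = 9.71%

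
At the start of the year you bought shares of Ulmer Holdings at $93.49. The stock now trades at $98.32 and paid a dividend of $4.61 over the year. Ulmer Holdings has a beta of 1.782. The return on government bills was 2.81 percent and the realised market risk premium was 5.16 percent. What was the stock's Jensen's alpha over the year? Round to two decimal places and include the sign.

-1.91%

Realised HPR = (P1 + D1 − P0) / P0 = (98.32 + 4.61 − 93.49) / 93.49 = 9.44 / 93.49 = 10.0973%
CAPM required = R_f + β·MRP = 2.81% + 1.782 × 5.16% = 12.00512%
α = realised − required = 10.0973% − 12.00512% = -1.91%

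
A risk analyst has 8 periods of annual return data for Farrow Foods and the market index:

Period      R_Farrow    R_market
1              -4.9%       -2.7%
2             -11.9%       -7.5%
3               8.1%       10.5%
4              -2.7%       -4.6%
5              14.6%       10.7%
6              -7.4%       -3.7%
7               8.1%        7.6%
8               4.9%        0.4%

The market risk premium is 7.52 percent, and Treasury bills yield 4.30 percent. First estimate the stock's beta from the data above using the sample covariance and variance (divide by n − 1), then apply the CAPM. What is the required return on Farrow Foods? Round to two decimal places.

13.23%

Mean R_i = (-4.9 − 11.9 + 8.1 − 2.7 + 14.6 − 7.4 + 8.1 + 4.9) / 8 = 1.1000%
Mean R_m = (-2.7 − 7.5 + 10.5 − 4.6 + 10.7 − 3.7 + 7.6 + 0.4) / 8 = 1.3375%
Σ(R_i − R̄_i)(R_m − R̄_m) = 435.3000  ⇒  Cov = 435.3000 / 7 = 62.1857
Σ(R_m − R̄_m)² = 366.7388  ⇒  Var(R_m) = 366.7388 / 7 = 52.3913
β = Cov / Var(R_m) = 62.1857 / 52.3913 = 1.1869
E(R) = R_f + β × MRP = 4.30% + 1.1869 × 7.52% = 13.23%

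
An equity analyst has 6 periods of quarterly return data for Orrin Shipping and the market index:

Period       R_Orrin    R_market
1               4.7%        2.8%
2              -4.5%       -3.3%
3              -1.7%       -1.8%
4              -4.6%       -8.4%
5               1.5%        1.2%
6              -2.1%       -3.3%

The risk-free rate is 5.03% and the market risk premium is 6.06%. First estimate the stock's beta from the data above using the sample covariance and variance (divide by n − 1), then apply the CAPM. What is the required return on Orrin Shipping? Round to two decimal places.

Mean R_i = (4.7 − 4.5 − 1.7 − 4.6 + 1.5 − 2.1) / 6 = -1.1167%
Mean R_m = (2.8 − 3.3 − 1.8 − 8.4 + 1.2 − 3.3) / 6 = -2.1333%
Σ(R_i − R̄_i)(R_m − R̄_m) = 64.1467  ⇒  Cov = 64.1467 / 5 = 12.8293
Σ(R_m − R̄_m)² = 77.5533  ⇒  Var(R_m) = 77.5533 / 5 = 15.5107
β = Cov / Var(R_m) = 12.8293 / 15.5107 = 0.8271
E(R) = R_f + β × MRP = 5.03% + 0.8271 × 6.06% = 10.04%

10.04%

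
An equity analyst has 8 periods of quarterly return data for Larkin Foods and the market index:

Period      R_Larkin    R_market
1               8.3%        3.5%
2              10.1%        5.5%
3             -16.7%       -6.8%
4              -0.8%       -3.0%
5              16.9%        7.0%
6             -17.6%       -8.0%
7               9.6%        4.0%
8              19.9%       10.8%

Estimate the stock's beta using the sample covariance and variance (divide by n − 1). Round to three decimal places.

Mean R_i = (8.3 + 10.1 − 16.7 − 0.8 + 16.9 − 17.6 + 9.6 + 19.9) / 8 = 3.7125%
Mean R_m = (3.5 + 5.5 − 6.8 − 3.0 + 7.0 − 8.0 + 4.0 + 10.8) / 8 = 1.6250%
Σ(R_i − R̄_i)(R_m − R̄_m) = 664.7175  ⇒  Cov = 664.7175 / 7 = 94.9596
Σ(R_m − R̄_m)² = 322.2550  ⇒  Var(R_m) = 322.2550 / 7 = 46.0364
β = Cov / Var(R_m) = 94.9596 / 46.0364 = 2.0627

2.063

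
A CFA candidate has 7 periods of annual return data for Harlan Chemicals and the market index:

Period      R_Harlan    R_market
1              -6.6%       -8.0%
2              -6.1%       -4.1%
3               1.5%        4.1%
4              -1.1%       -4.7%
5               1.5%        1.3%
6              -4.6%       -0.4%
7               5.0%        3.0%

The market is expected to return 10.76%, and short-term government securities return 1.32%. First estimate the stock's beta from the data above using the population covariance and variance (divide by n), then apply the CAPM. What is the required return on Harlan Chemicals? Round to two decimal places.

Mean R_i = (-6.6 − 6.1 + 1.5 − 1.1 + 1.5 − 4.6 + 5.0) / 7 = -1.4857%
Mean R_m = (-8.0 − 4.1 + 4.1 − 4.7 + 1.3 − 0.4 + 3.0) / 7 = -1.2571%
Σ(R_i − R̄_i)(R_m − R̄_m) = 94.8457  ⇒  Cov = 94.8457 / 7 = 13.5494
Σ(R_m − R̄_m)² = 119.4971  ⇒  Var(R_m) = 119.4971 / 7 = 17.0710
β = Cov / Var(R_m) = 13.5494 / 17.0710 = 0.7937
MRP = 10.76% − 1.32% = 9.44%
E(R) = R_f + β × MRP = 1.32% + 0.7937 × 9.44% = 8.81%

8.81%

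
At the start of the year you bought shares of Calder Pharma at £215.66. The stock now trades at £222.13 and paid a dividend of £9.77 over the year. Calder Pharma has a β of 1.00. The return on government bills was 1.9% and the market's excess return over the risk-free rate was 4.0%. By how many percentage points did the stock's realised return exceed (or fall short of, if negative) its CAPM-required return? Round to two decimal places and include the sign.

+1.63%

Realised HPR = (P1 + D1 − P0) / P0 = (222.13 + 9.77 − 215.66) / 215.66 = 16.24 / 215.66 = 7.5304%
CAPM required = R_f + β·MRP = 1.9% + 1.00 × 4.0% = 5.9000%
α = realised − required = 7.5304% − 5.9000% = +1.63%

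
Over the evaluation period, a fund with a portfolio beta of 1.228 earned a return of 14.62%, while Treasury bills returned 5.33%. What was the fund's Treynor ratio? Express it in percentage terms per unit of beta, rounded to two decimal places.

Treynor = (R_P − R_f) / β_P = (14.62% − 5.33%) / 1.2280 = 9.29% / 1.2280 = 7.57%

7.57%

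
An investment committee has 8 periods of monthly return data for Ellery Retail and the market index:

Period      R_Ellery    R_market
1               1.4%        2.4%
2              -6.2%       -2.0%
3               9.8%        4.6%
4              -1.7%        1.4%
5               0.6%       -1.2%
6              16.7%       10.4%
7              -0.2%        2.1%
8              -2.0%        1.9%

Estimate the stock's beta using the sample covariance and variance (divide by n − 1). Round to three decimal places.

Mean R_i = (1.4 − 6.2 + 9.8 − 1.7 + 0.6 + 16.7 − 0.2 − 2.0) / 8 = 2.3000%
Mean R_m = (2.4 − 2.0 + 4.6 + 1.4 − 1.2 + 10.4 + 2.1 + 1.9) / 8 = 2.4500%
Σ(R_i − R̄_i)(R_m − R̄_m) = 182.1200  ⇒  Cov = 182.1200 / 7 = 26.0171
Σ(R_m − R̄_m)² = 102.4800  ⇒  Var(R_m) = 102.4800 / 7 = 14.6400
β = Cov / Var(R_m) = 26.0171 / 14.6400 = 1.7771

1.777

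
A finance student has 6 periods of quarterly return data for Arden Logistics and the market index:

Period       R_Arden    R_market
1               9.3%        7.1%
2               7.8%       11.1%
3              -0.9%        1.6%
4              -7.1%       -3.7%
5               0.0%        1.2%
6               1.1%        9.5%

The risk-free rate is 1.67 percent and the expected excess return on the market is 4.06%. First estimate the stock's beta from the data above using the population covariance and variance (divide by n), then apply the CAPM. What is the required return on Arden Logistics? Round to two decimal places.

5.24%

Mean R_i = (9.3 + 7.8 − 0.9 − 7.1 + 0.0 + 1.1) / 6 = 1.7000%
Mean R_m = (7.1 + 11.1 + 1.6 − 3.7 + 1.2 + 9.5) / 6 = 4.4667%
Σ(R_i − R̄_i)(R_m − R̄_m) = 142.3300  ⇒  Cov = 142.3300 / 6 = 23.7217
Σ(R_m − R̄_m)² = 161.8533  ⇒  Var(R_m) = 161.8533 / 6 = 26.9756
β = Cov / Var(R_m) = 23.7217 / 26.9756 = 0.8794
E(R) = R_f + β × MRP = 1.67% + 0.8794 × 4.06% = 5.24%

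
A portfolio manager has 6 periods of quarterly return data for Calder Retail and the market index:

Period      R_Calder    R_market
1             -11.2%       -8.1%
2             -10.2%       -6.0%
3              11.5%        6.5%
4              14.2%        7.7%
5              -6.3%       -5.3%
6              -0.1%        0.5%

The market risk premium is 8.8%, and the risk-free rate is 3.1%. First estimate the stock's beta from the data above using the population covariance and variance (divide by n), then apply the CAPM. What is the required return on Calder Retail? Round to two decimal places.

Mean R_i = (-11.2 − 10.2 + 11.5 + 14.2 − 6.3 − 0.1) / 6 = -0.3500%
Mean R_m = (-8.1 − 6.0 + 6.5 + 7.7 − 5.3 + 0.5) / 6 = -0.7833%
Σ(R_i − R̄_i)(R_m − R̄_m) = 367.7050  ⇒  Cov = 367.7050 / 6 = 61.2842
Σ(R_m − R̄_m)² = 227.8083  ⇒  Var(R_m) = 227.8083 / 6 = 37.9681
β = Cov / Var(R_m) = 61.2842 / 37.9681 = 1.6141
E(R) = R_f + β × MRP = 3.1% + 1.6141 × 8.8% = 17.30%

17.30%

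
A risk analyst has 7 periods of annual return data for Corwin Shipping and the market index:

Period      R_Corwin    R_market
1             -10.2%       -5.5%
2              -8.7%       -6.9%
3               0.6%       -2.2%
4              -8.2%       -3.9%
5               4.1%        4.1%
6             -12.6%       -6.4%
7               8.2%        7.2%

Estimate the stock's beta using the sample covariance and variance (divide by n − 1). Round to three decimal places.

1.387

Mean R_i = (-10.2 − 8.7 + 0.6 − 8.2 + 4.1 − 12.6 + 8.2) / 7 = -3.8286%
Mean R_m = (-5.5 − 6.9 − 2.2 − 3.9 + 4.1 − 6.4 + 7.2) / 7 = -1.9429%
Σ(R_i − R̄_i)(R_m − R̄_m) = 251.2114  ⇒  Cov = 251.2114 / 6 = 41.8686
Σ(R_m − R̄_m)² = 181.0971  ⇒  Var(R_m) = 181.0971 / 6 = 30.1829
β = Cov / Var(R_m) = 41.8686 / 30.1829 = 1.3872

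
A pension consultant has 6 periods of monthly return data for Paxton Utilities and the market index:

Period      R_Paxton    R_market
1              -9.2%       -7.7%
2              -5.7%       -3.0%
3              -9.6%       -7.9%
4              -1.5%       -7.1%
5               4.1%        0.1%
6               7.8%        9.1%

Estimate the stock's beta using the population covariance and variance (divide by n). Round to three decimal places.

Mean R_i = (-9.2 − 5.7 − 9.6 − 1.5 + 4.1 + 7.8) / 6 = -2.3500%
Mean R_m = (-7.7 − 3.0 − 7.9 − 7.1 + 0.1 + 9.1) / 6 = -2.7500%
Σ(R_i − R̄_i)(R_m − R̄_m) = 207.0450  ⇒  Cov = 207.0450 / 6 = 34.5075
Σ(R_m − R̄_m)² = 218.5550  ⇒  Var(R_m) = 218.5550 / 6 = 36.4258
β = Cov / Var(R_m) = 34.5075 / 36.4258 = 0.9473

0.947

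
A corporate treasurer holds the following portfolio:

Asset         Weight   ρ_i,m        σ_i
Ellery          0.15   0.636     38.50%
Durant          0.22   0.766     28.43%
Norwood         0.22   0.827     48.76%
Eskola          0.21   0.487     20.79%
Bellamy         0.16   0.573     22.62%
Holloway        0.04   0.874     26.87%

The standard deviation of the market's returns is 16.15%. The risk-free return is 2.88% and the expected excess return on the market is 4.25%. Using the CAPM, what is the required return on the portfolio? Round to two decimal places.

β_Ellery = 0.636 × 38.50% / 16.15% = 1.5162
β_Durant = 0.766 × 28.43% / 16.15% = 1.3484
β_Norwood = 0.827 × 48.76% / 16.15% = 2.4969
β_Eskola = 0.487 × 20.79% / 16.15% = 0.6269
β_Bellamy = 0.573 × 22.62% / 16.15% = 0.8026
β_Holloway = 0.874 × 26.87% / 16.15% = 1.4541
β_P = Σ w_i β_i = 0.15×1.5162 + 0.22×1.3484 + 0.22×2.4969 + 0.21×0.6269 + 0.16×0.8026 + 0.04×1.4541 = 1.3916
E(R_P) = R_f + β_P × MRP = 2.88% + 1.3916 × 4.25% = 8.79%

8.79%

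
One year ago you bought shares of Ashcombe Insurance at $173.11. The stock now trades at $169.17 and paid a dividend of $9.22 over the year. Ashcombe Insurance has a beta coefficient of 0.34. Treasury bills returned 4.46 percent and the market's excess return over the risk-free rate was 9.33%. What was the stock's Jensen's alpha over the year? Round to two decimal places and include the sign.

Realised HPR = (P1 + D1 − P0) / P0 = (169.17 + 9.22 − 173.11) / 173.11 = 5.28 / 173.11 = 3.0501%
CAPM required = R_f + β·MRP = 4.46% + 0.34 × 9.33% = 7.6322%
α = realised − required = 3.0501% − 7.6322% = -4.58%

-4.58%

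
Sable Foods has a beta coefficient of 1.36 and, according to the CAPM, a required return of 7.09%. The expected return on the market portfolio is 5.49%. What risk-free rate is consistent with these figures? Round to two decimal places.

1.05%

E(R) = R_f + β(E(R_m) − R_f) = R_f(1 − β) + β·E(R_m)
7.09% = R_f × (1 − 1.36) + 1.36 × 5.49%
7.09% = R_f × -0.36 + 7.4664%
R_f = (7.09% − 7.4664%) / -0.36 = 1.05%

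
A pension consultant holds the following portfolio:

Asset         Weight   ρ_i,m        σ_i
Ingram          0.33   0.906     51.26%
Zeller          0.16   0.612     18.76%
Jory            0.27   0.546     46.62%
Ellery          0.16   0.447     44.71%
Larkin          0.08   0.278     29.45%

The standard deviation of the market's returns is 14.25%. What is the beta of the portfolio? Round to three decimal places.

β_Ingram = 0.906 × 51.26% / 14.25% = 3.2591
β_Zeller = 0.612 × 18.76% / 14.25% = 0.8057
β_Jory = 0.546 × 46.62% / 14.25% = 1.7863
β_Ellery = 0.447 × 44.71% / 14.25% = 1.4025
β_Larkin = 0.278 × 29.45% / 14.25% = 0.5745
β_P = Σ w_i β_i = 0.33×3.2591 + 0.16×0.8057 + 0.27×1.7863 + 0.16×1.4025 + 0.08×0.5745 = 1.9571

1.957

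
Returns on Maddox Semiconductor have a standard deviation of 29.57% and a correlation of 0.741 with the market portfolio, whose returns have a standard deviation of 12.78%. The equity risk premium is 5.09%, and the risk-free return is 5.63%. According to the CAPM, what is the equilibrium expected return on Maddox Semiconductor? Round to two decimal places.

β = ρ × σ_i / σ_m = 0.741 × 29.57% / 12.78% = 1.7145
E(R) = 5.63% + 1.7145 × 5.09% = 14.36%

14.36%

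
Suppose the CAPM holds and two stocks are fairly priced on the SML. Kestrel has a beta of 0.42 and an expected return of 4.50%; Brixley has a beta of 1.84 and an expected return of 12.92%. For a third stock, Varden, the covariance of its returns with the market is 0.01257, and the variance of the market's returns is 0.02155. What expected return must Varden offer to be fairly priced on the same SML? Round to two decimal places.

5.47%

MRP = (12.92% − 4.50%) / (1.84 − 0.42) = 5.9296%
R_f = 4.50% − 0.42 × 5.9296% = 2.0096%
β_Varden = Cov / Var(R_m) = 0.01257 / 0.02155 = 0.5833
E(R_Varden) = R_f + β × MRP = 2.0096% + 0.5833 × 5.9296% = 5.47%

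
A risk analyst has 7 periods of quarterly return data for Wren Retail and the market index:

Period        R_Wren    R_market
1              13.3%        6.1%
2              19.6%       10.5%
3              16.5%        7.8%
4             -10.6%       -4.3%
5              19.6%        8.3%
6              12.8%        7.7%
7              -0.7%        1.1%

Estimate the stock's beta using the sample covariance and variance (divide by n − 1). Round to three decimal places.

Mean R_i = (13.3 + 19.6 + 16.5 − 10.6 + 19.6 + 12.8 − 0.7) / 7 = 10.0714%
Mean R_m = (6.1 + 10.5 + 7.8 − 4.3 + 8.3 + 7.7 + 1.1) / 7 = 5.3143%
Σ(R_i − R̄_i)(R_m − R̄_m) = 347.0229  ⇒  Cov = 347.0229 / 6 = 57.8372
Σ(R_m − R̄_m)² = 158.4886  ⇒  Var(R_m) = 158.4886 / 6 = 26.4148
β = Cov / Var(R_m) = 57.8372 / 26.4148 = 2.1896

2.190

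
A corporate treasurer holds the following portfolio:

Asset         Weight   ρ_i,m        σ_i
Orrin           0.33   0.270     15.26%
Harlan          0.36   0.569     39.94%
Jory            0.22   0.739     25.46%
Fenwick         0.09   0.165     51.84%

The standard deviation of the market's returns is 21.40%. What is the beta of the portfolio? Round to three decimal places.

β_Orrin = 0.270 × 15.26% / 21.40% = 0.1925
β_Harlan = 0.569 × 39.94% / 21.40% = 1.0620
β_Jory = 0.739 × 25.46% / 21.40% = 0.8792
β_Fenwick = 0.165 × 51.84% / 21.40% = 0.3997
β_P = Σ w_i β_i = 0.33×0.1925 + 0.36×1.0620 + 0.22×0.8792 + 0.09×0.3997 = 0.6752

0.675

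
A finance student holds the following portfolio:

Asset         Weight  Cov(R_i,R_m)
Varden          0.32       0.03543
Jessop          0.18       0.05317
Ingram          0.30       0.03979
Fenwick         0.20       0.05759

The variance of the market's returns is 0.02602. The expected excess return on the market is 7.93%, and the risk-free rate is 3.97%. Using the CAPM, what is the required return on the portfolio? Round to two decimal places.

β_Varden = 0.03543 / 0.02602 = 1.3616
β_Jessop = 0.05317 / 0.02602 = 2.0434
β_Ingram = 0.03979 / 0.02602 = 1.5292
β_Fenwick = 0.05759 / 0.02602 = 2.2133
β_P = Σ w_i β_i = 0.32×1.3616 + 0.18×2.0434 + 0.30×1.5292 + 0.20×2.2133 = 1.7049
E(R_P) = R_f + β_P × MRP = 3.97% + 1.7049 × 7.93% = 17.49%

17.49%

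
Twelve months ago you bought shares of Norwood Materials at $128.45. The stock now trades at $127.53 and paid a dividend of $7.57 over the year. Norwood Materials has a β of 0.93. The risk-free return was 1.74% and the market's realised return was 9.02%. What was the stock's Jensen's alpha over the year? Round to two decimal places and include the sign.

Realised HPR = (P1 + D1 − P0) / P0 = (127.53 + 7.57 − 128.45) / 128.45 = 6.65 / 128.45 = 5.1771%
MRP = 9.02% − 1.74% = 7.28%
CAPM required = R_f + β·MRP = 1.74% + 0.93 × 7.28% = 8.5104%
α = realised − required = 5.1771% − 8.5104% = -3.33%

-3.33%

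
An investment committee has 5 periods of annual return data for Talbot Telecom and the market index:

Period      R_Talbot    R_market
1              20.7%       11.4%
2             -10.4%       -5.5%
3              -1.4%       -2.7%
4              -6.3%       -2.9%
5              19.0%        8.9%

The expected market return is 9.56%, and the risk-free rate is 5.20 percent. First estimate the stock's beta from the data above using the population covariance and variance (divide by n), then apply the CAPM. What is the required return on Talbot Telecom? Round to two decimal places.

13.34%

Mean R_i = (20.7 − 10.4 − 1.4 − 6.3 + 19.0) / 5 = 4.3200%
Mean R_m = (11.4 − 5.5 − 2.7 − 2.9 + 8.9) / 5 = 1.8400%
Σ(R_i − R̄_i)(R_m − R̄_m) = 444.5860  ⇒  Cov = 444.5860 / 5 = 88.9172
Σ(R_m − R̄_m)² = 238.1920  ⇒  Var(R_m) = 238.1920 / 5 = 47.6384
β = Cov / Var(R_m) = 88.9172 / 47.6384 = 1.8665
MRP = 9.56% − 5.20% = 4.36%
E(R) = R_f + β × MRP = 5.20% + 1.8665 × 4.36% = 13.34%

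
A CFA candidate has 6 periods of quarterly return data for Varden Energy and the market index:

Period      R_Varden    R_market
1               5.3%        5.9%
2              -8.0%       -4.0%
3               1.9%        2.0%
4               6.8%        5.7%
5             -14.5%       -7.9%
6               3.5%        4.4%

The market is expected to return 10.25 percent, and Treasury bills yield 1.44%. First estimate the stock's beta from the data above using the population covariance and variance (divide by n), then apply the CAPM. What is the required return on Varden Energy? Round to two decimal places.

Mean R_i = (5.3 − 8.0 + 1.9 + 6.8 − 14.5 + 3.5) / 6 = -0.8333%
Mean R_m = (5.9 − 4.0 + 2.0 + 5.7 − 7.9 + 4.4) / 6 = 1.0167%
Σ(R_i − R̄_i)(R_m − R̄_m) = 240.8633  ⇒  Cov = 240.8633 / 6 = 40.1439
Σ(R_m − R̄_m)² = 162.8683  ⇒  Var(R_m) = 162.8683 / 6 = 27.1447
β = Cov / Var(R_m) = 40.1439 / 27.1447 = 1.4789
MRP = 10.25% − 1.44% = 8.81%
E(R) = R_f + β × MRP = 1.44% + 1.4789 × 8.81% = 14.47%

14.47%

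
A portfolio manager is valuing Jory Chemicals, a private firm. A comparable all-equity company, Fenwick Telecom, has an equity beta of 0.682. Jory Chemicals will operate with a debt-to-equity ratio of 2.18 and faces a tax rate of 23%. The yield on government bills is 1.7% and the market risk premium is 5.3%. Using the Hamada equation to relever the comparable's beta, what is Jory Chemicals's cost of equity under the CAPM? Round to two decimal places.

β_L = β_U × [1 + (1 − t)(D/E)] = 0.682 × [1 + (1 − 0.23) × 2.18]
    = 0.682 × [1 + 0.77 × 2.18] = 0.682 × 2.6786 = 1.8268
E(R) = R_f + β_L × MRP = 1.7% + 1.8268 × 5.3% = 11.38%

11.38%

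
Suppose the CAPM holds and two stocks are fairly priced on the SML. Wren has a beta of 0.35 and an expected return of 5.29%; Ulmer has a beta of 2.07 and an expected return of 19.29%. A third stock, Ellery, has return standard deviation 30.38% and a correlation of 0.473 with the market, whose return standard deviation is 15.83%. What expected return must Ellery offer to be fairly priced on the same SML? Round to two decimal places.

MRP = (19.29% − 5.29%) / (2.07 − 0.35) = 8.1395%
R_f = 5.29% − 0.35 × 8.1395% = 2.4412%
β_Ellery = ρ·σ_i/σ_m = 0.473 × 30.38 / 15.83 = 0.9078
E(R_Ellery) = R_f + β × MRP = 2.4412% + 0.9078 × 8.1395% = 9.83%

9.83%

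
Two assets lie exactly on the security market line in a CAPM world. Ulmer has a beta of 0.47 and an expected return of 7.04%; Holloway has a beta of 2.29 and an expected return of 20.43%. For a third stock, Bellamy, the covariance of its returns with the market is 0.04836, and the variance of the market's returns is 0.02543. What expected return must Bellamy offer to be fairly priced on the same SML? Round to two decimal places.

MRP = (20.43% − 7.04%) / (2.29 − 0.47) = 7.3571%
R_f = 7.04% − 0.47 × 7.3571% = 3.5822%
β_Bellamy = Cov / Var(R_m) = 0.04836 / 0.02543 = 1.9017
E(R_Bellamy) = R_f + β × MRP = 3.5822% + 1.9017 × 7.3571% = 17.57%

17.57%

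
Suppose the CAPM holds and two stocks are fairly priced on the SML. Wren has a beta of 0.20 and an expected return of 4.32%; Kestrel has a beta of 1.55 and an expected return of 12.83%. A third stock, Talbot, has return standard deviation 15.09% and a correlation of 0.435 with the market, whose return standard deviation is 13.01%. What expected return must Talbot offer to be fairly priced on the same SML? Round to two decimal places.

MRP = (12.83% − 4.32%) / (1.55 − 0.20) = 6.3037%
R_f = 4.32% − 0.20 × 6.3037% = 3.0593%
β_Talbot = ρ·σ_i/σ_m = 0.435 × 15.09 / 13.01 = 0.5045
E(R_Talbot) = R_f + β × MRP = 3.0593% + 0.5045 × 6.3037% = 6.24%

6.24%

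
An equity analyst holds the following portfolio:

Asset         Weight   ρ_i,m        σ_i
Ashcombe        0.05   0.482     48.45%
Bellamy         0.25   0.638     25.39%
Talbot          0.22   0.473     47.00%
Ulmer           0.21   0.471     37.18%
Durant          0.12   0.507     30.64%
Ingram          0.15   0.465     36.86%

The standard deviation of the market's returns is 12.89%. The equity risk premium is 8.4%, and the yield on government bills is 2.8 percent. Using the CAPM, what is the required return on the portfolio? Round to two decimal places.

14.67%

β_Ashcombe = 0.482 × 48.45% / 12.89% = 1.8117
β_Bellamy = 0.638 × 25.39% / 12.89% = 1.2567
β_Talbot = 0.473 × 47.00% / 12.89% = 1.7247
β_Ulmer = 0.471 × 37.18% / 12.89% = 1.3586
β_Durant = 0.507 × 30.64% / 12.89% = 1.2052
β_Ingram = 0.465 × 36.86% / 12.89% = 1.3297
β_P = Σ w_i β_i = 0.05×1.8117 + 0.25×1.2567 + 0.22×1.7247 + 0.21×1.3586 + 0.12×1.2052 + 0.15×1.3297 = 1.4136
E(R_P) = R_f + β_P × MRP = 2.8% + 1.4136 × 8.4% = 14.67%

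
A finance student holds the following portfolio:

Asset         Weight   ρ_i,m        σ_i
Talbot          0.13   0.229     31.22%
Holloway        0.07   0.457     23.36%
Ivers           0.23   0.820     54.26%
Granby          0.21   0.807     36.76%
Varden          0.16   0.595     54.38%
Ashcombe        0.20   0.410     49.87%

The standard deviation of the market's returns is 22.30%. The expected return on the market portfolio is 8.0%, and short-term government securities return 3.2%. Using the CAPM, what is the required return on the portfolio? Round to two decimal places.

β_Talbot = 0.229 × 31.22% / 22.30% = 0.3206
β_Holloway = 0.457 × 23.36% / 22.30% = 0.4787
β_Ivers = 0.820 × 54.26% / 22.30% = 1.9952
β_Granby = 0.807 × 36.76% / 22.30% = 1.3303
β_Varden = 0.595 × 54.38% / 22.30% = 1.4509
β_Ashcombe = 0.410 × 49.87% / 22.30% = 0.9169
β_P = Σ w_i β_i = 0.13×0.3206 + 0.07×0.4787 + 0.23×1.9952 + 0.21×1.3303 + 0.16×1.4509 + 0.20×0.9169 = 1.2290
MRP = 8.0% − 3.2% = 4.80%
E(R_P) = R_f + β_P × MRP = 3.2% + 1.2290 × 4.8% = 9.10%

9.10%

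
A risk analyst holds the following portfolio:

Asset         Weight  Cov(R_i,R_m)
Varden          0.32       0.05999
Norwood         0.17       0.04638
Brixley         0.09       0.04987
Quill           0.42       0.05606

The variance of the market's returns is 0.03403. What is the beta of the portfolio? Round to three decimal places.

1.620

β_Varden = 0.05999 / 0.03403 = 1.7629
β_Norwood = 0.04638 / 0.03403 = 1.3629
β_Brixley = 0.04987 / 0.03403 = 1.4655
β_Quill = 0.05606 / 0.03403 = 1.6474
β_P = Σ w_i β_i = 0.32×1.7629 + 0.17×1.3629 + 0.09×1.4655 + 0.42×1.6474 = 1.6196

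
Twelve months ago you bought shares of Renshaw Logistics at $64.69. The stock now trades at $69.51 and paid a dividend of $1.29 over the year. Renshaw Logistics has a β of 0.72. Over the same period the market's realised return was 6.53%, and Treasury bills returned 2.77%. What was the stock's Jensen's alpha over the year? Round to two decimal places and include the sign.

Realised HPR = (P1 + D1 − P0) / P0 = (69.51 + 1.29 − 64.69) / 64.69 = 6.11 / 64.69 = 9.4450%
MRP = 6.53% − 2.77% = 3.76%
CAPM required = R_f + β·MRP = 2.77% + 0.72 × 3.76% = 5.4772%
α = realised − required = 9.4450% − 5.4772% = +3.97%

+3.97%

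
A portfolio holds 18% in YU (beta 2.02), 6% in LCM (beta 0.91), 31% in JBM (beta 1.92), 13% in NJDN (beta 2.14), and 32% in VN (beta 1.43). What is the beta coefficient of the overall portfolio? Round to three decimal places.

1.749

β_P = Σ w_i β_i = 0.18×2.02 + 0.06×0.91 + 0.31×1.92 + 0.13×2.14 + 0.32×1.43 = 1.7492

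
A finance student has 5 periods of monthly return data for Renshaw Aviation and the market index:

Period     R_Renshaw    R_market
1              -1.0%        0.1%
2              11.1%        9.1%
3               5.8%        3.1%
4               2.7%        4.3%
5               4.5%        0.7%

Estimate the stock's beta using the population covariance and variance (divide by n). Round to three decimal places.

Mean R_i = (-1.0 + 11.1 + 5.8 + 2.7 + 4.5) / 5 = 4.6200%
Mean R_m = (0.1 + 9.1 + 3.1 + 4.3 + 0.7) / 5 = 3.4600%
Σ(R_i − R̄_i)(R_m − R̄_m) = 53.7240  ⇒  Cov = 53.7240 / 5 = 10.7448
Σ(R_m − R̄_m)² = 51.5520  ⇒  Var(R_m) = 51.5520 / 5 = 10.3104
β = Cov / Var(R_m) = 10.7448 / 10.3104 = 1.0421

1.042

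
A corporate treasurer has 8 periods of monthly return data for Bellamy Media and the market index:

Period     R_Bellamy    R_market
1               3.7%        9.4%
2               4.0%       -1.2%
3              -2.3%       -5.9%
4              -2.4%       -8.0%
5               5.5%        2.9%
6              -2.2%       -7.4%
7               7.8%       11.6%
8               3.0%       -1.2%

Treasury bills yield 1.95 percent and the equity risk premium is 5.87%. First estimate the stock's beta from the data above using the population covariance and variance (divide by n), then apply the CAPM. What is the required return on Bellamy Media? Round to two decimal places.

4.70%

Mean R_i = (3.7 + 4.0 − 2.3 − 2.4 + 5.5 − 2.2 + 7.8 + 3.0) / 8 = 2.1375%
Mean R_m = (9.4 − 1.2 − 5.9 − 8.0 + 2.9 − 7.4 + 11.6 − 1.2) / 8 = 0.0250%
Σ(R_i − R̄_i)(R_m − R̄_m) = 181.4325  ⇒  Cov = 181.4325 / 8 = 22.6791
Σ(R_m − R̄_m)² = 387.7750  ⇒  Var(R_m) = 387.7750 / 8 = 48.4719
β = Cov / Var(R_m) = 22.6791 / 48.4719 = 0.4679
E(R) = R_f + β × MRP = 1.95% + 0.4679 × 5.87% = 4.70%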